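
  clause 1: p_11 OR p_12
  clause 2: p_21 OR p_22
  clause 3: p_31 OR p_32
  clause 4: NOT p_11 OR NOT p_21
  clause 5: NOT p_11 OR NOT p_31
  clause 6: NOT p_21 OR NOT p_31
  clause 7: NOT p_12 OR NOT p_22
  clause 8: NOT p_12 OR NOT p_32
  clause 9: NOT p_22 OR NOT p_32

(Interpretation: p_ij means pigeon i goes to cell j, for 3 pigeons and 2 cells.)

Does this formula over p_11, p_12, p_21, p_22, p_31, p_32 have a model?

No, unsatisfiable

Suppose p_11 = true.
The clause (NOT p_21) is unit, so p_21 = false.
The clause (p_22) is unit, so p_22 = true.
The clause (NOT p_31) is unit, so p_31 = false.
The clause (p_32) is unit, so p_32 = true.
But (NOT p_32) is also a unit clause — contradiction.
So p_11 must be the other value — set p_11 = false.
The clause (p_12) is unit, so p_12 = true.
The clause (NOT p_22) is unit, so p_22 = false.
The clause (p_21) is unit, so p_21 = true.
The clause (NOT p_31) is unit, so p_31 = false.
The clause (p_32) is unit, so p_32 = true.
But (NOT p_32) is also a unit clause — contradiction.
Both values of p_11 lead to a conflict.
No assignment satisfies every clause.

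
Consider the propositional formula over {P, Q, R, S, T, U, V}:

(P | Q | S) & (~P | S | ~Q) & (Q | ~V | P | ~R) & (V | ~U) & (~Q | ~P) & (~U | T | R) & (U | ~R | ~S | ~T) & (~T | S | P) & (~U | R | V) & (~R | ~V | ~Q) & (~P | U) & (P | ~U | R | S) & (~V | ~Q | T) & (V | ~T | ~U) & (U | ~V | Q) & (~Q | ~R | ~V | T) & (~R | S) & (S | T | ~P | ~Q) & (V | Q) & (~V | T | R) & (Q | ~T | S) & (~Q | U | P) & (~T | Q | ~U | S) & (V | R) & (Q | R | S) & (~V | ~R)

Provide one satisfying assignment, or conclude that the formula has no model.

Suppose V = 1.
From the singleton clause (~R), R = 0.
From the singleton clause (T), T = 1.
Suppose Q = 0.
From the singleton clause (U), U = 1.
From the singleton clause (S), S = 1.
Every clause is now satisfied; P is unconstrained.

P=0, Q=0, R=0, S=1, T=1, U=1, V=1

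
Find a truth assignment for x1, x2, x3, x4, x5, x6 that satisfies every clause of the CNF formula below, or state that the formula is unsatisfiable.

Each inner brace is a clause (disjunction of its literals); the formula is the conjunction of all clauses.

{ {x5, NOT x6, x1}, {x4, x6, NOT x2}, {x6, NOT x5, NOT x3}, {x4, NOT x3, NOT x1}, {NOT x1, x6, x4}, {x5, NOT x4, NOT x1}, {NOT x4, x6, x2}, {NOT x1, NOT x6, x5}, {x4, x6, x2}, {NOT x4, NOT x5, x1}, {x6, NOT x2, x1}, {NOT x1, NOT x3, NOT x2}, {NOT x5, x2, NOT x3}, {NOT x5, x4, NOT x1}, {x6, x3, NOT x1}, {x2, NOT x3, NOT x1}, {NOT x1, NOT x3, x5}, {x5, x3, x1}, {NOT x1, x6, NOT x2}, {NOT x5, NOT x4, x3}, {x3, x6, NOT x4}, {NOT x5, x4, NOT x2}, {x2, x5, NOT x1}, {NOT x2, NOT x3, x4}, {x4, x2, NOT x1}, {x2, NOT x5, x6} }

Branch on x5: set x5 = true.
Branch on x6: set x6 = true.
Branch on x4: set x4 = false.
The clause (NOT x1) is unit, so x1 = false.
The clause (NOT x2) is unit, so x2 = false.
The clause (NOT x3) is unit, so x3 = false.
All clauses are satisfied.

x1 ↦ false; x2 ↦ false; x3 ↦ false; x4 ↦ false; x5 ↦ true; x6 ↦ true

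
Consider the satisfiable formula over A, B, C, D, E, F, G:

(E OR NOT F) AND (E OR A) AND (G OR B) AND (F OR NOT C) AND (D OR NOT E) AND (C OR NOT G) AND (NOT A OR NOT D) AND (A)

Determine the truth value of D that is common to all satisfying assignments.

False

Suppose D = true.
(NOT A) alone gives A = false.
That conflicts with the unit clause (A).
So every satisfying assignment has D = False.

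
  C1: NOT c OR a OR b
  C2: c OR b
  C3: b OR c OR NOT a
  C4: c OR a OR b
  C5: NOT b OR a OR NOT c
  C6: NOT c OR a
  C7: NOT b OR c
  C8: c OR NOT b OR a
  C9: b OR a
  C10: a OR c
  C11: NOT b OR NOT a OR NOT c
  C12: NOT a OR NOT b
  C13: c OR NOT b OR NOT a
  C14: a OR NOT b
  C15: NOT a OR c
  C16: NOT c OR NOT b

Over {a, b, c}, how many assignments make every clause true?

There are 2^3 = 8 truth assignments over (a, b, c).
Check each against the 16 clauses (columns in the order a, b, c):
  F F F  ✗ fails (c OR b)
  F F T  ✗ fails (NOT c OR a OR b)
  F T F  ✗ fails (NOT b OR c)
  F T T  ✗ fails (NOT b OR a OR NOT c)
  T F F  ✗ fails (c OR b)
  T F T  ✓ satisfies all
  T T F  ✗ fails (NOT b OR c)
  T T T  ✗ fails (NOT b OR NOT a OR NOT c)
1 of the 8 rows is a model.

1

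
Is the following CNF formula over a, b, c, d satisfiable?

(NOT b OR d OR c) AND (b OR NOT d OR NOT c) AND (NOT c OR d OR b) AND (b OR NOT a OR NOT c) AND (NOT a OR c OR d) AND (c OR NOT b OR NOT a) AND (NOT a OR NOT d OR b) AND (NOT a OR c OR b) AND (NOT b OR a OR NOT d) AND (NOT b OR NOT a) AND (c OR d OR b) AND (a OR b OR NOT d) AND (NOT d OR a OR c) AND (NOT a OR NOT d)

Yes, satisfiable

Case b = true:
The clause (NOT a) is unit, so a = false.
The clause (NOT d) is unit, so d = false.
The clause (c) is unit, so c = true.
Every clause now holds.
A satisfying assignment: a ↦ false; b ↦ true; c ↦ true; d ↦ false.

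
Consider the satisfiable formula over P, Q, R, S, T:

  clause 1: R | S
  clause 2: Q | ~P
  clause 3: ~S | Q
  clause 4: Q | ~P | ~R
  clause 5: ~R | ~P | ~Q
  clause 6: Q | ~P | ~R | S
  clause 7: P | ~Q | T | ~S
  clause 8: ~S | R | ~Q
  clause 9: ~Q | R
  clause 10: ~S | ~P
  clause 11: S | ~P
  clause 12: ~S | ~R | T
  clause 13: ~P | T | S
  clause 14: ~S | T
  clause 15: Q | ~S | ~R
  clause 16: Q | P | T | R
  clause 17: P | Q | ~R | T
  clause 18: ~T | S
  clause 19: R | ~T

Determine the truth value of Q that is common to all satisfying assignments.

Suppose Q = 0.
(~P) alone gives P = 0.
(~S) alone gives S = 0.
(R) alone gives R = 1.
(T) alone gives T = 1.
But (~T) is also a unit clause — contradiction.
So every satisfying assignment has Q = True.

True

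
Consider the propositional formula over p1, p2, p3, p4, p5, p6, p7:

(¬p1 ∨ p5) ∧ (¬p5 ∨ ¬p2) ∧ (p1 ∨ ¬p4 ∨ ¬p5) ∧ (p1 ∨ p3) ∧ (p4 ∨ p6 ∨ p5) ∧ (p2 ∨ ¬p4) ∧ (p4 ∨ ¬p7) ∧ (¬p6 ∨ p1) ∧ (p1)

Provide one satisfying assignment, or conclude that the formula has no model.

p1 ↦ True, p2 ↦ False, p3 ↦ True, p4 ↦ False, p5 ↦ True, p6 ↦ False, p7 ↦ False

The clause (p1) is unit, so p1 = True.
The clause (p5) is unit, so p5 = True.
The clause (¬p2) is unit, so p2 = False.
The clause (¬p4) is unit, so p4 = False.
The clause (¬p7) is unit, so p7 = False.
Every clause is now satisfied; p3, p6 are unconstrained.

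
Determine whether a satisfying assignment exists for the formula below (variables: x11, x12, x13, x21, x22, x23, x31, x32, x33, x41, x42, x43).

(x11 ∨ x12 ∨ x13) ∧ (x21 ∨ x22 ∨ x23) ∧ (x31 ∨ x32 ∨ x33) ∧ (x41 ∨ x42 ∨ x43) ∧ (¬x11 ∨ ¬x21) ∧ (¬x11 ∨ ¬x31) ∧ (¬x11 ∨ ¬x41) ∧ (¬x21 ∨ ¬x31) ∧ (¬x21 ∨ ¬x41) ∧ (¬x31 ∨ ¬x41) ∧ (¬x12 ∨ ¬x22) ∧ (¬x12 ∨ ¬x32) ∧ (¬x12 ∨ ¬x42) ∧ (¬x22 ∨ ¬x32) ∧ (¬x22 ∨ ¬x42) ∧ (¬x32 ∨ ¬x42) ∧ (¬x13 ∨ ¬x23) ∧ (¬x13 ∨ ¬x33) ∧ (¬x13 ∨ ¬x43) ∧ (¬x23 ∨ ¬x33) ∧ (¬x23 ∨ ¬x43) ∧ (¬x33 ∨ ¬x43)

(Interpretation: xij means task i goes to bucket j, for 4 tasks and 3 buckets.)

Branch on x11: set x11 = False.
Branch on x12: set x12 = True.
From the singleton clause (¬x22), x22 = False.
From the singleton clause (¬x32), x32 = False.
From the singleton clause (¬x42), x42 = False.
Branch on x21: set x21 = True.
From the singleton clause (¬x31), x31 = False.
From the singleton clause (x33), x33 = True.
From the singleton clause (¬x41), x41 = False.
From the singleton clause (x43), x43 = True.
Now (¬x43) is unsatisfied and unit — conflict.
So x21 must be the other value — set x21 = False.
From the singleton clause (x23), x23 = True.
From the singleton clause (¬x13), x13 = False.
From the singleton clause (¬x33), x33 = False.
From the singleton clause (x31), x31 = True.
From the singleton clause (¬x41), x41 = False.
From the singleton clause (x43), x43 = True.
Now (¬x43) is unsatisfied and unit — conflict.
Either choice for x21 ends in contradiction.
So x12 must be the other value — set x12 = False.
From the singleton clause (x13), x13 = True.
From the singleton clause (¬x23), x23 = False.
From the singleton clause (¬x33), x33 = False.
From the singleton clause (¬x43), x43 = False.
Branch on x21: set x21 = True.
From the singleton clause (¬x31), x31 = False.
From the singleton clause (x32), x32 = True.
From the singleton clause (¬x41), x41 = False.
From the singleton clause (x42), x42 = True.
Now (¬x42) is unsatisfied and unit — conflict.
So x21 must be the other value — set x21 = False.
From the singleton clause (x22), x22 = True.
From the singleton clause (¬x32), x32 = False.
From the singleton clause (x31), x31 = True.
From the singleton clause (¬x41), x41 = False.
From the singleton clause (x42), x42 = True.
Now (¬x42) is unsatisfied and unit — conflict.
Either choice for x21 ends in contradiction.
Either choice for x12 ends in contradiction.
So x11 must be the other value — set x11 = True.
From the singleton clause (¬x21), x21 = False.
From the singleton clause (¬x31), x31 = False.
From the singleton clause (¬x41), x41 = False.
Branch on x22: set x22 = True.
From the singleton clause (¬x12), x12 = False.
From the singleton clause (¬x32), x32 = False.
From the singleton clause (x33), x33 = True.
From the singleton clause (¬x42), x42 = False.
From the singleton clause (x43), x43 = True.
Now (¬x43) is unsatisfied and unit — conflict.
So x22 must be the other value — set x22 = False.
From the singleton clause (x23), x23 = True.
From the singleton clause (¬x13), x13 = False.
From the singleton clause (¬x33), x33 = False.
From the singleton clause (x32), x32 = True.
From the singleton clause (¬x12), x12 = False.
From the singleton clause (¬x42), x42 = False.
From the singleton clause (x43), x43 = True.
Now (¬x43) is unsatisfied and unit — conflict.
Either choice for x22 ends in contradiction.
Either choice for x11 ends in contradiction.
No assignment satisfies every clause.

No, unsatisfiable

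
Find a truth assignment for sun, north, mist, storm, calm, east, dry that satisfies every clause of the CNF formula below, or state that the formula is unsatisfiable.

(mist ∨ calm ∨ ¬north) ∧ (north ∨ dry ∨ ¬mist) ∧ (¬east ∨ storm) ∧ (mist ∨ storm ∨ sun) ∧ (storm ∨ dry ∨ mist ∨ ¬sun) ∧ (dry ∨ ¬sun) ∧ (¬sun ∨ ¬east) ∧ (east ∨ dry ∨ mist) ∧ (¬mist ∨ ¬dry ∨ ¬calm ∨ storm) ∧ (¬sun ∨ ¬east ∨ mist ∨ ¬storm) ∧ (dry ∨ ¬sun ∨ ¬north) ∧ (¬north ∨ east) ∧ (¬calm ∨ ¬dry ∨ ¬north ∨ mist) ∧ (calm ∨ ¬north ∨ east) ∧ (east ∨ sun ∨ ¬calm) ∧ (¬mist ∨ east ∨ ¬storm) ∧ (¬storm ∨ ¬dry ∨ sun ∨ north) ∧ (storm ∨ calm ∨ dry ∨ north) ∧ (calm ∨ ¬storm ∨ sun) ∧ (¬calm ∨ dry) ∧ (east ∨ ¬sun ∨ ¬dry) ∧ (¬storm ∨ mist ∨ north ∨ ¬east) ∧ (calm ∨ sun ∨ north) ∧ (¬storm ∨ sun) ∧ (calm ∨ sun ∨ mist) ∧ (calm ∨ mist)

Case east = False:
The clause (¬north) is unit, so north = False.
Case dry = True:
The clause (¬sun) is unit, so sun = False.
The clause (¬calm) is unit, so calm = False.
But (calm) is also a unit clause — contradiction.
Undo dry and try dry = False.
The clause (¬mist) is unit, so mist = False.
But (mist) is also a unit clause — contradiction.
Either choice for dry ends in contradiction.
Undo east and try east = True.
The clause (storm) is unit, so storm = True.
The clause (¬sun) is unit, so sun = False.
But (sun) is also a unit clause — contradiction.
Either choice for east ends in contradiction.

UNSATISFIABLE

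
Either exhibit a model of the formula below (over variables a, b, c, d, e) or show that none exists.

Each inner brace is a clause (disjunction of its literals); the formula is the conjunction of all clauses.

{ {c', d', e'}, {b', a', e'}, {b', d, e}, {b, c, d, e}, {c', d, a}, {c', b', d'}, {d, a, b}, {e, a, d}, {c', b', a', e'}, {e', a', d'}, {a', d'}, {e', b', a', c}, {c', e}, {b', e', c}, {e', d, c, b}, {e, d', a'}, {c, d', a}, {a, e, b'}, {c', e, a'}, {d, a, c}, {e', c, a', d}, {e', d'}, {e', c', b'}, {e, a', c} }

Branch on a: set a = 1.
The clause (d') is unit, so d = 0.
Branch on b: set b = 0.
Branch on c: set c = 1.
The clause (e) is unit, so e = 1.
All clauses are satisfied.

a=1; b=0; c=1; d=0; e=1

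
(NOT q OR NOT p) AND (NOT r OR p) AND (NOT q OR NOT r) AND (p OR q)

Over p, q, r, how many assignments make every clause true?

There are 2^3 = 8 truth assignments over (p, q, r).
Check each against the 4 clauses (columns in the order p, q, r):
  F F F  ✗ fails (p OR q)
  F F T  ✗ fails (NOT r OR p)
  F T F  ✓ satisfies all
  F T T  ✗ fails (NOT r OR p)
  T F F  ✓ satisfies all
  T F T  ✓ satisfies all
  T T F  ✗ fails (NOT q OR NOT p)
  T T T  ✗ fails (NOT q OR NOT p)
3 of the 8 rows are models.

3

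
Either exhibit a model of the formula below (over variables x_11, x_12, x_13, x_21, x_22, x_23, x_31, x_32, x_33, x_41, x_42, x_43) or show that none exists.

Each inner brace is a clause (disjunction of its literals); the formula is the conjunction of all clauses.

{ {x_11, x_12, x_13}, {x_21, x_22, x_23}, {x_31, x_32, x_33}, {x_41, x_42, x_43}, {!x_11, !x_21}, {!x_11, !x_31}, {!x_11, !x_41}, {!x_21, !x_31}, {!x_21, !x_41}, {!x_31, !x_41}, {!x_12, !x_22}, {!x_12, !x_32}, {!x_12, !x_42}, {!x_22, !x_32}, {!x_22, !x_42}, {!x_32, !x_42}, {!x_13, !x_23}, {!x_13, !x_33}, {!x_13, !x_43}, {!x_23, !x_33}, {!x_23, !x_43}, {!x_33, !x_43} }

Case x_11 = false:
Case x_12 = true:
The clause (!x_22) is unit, so x_22 = false.
The clause (!x_32) is unit, so x_32 = false.
The clause (!x_42) is unit, so x_42 = false.
Case x_21 = true:
The clause (!x_31) is unit, so x_31 = false.
The clause (x_33) is unit, so x_33 = true.
The clause (!x_41) is unit, so x_41 = false.
The clause (x_43) is unit, so x_43 = true.
That conflicts with the unit clause (!x_43).
That branch fails; take x_21 = false instead.
The clause (x_23) is unit, so x_23 = true.
The clause (!x_13) is unit, so x_13 = false.
The clause (!x_33) is unit, so x_33 = false.
The clause (x_31) is unit, so x_31 = true.
The clause (!x_41) is unit, so x_41 = false.
The clause (x_43) is unit, so x_43 = true.
That conflicts with the unit clause (!x_43).
Neither x_21 = true nor x_21 = false works.
That branch fails; take x_12 = false instead.
The clause (x_13) is unit, so x_13 = true.
The clause (!x_23) is unit, so x_23 = false.
The clause (!x_33) is unit, so x_33 = false.
The clause (!x_43) is unit, so x_43 = false.
Case x_21 = true:
The clause (!x_31) is unit, so x_31 = false.
The clause (x_32) is unit, so x_32 = true.
The clause (!x_41) is unit, so x_41 = false.
The clause (x_42) is unit, so x_42 = true.
That conflicts with the unit clause (!x_42).
That branch fails; take x_21 = false instead.
The clause (x_22) is unit, so x_22 = true.
The clause (!x_32) is unit, so x_32 = false.
The clause (x_31) is unit, so x_31 = true.
The clause (!x_41) is unit, so x_41 = false.
The clause (x_42) is unit, so x_42 = true.
That conflicts with the unit clause (!x_42).
Neither x_21 = true nor x_21 = false works.
Neither x_12 = true nor x_12 = false works.
That branch fails; take x_11 = true instead.
The clause (!x_21) is unit, so x_21 = false.
The clause (!x_31) is unit, so x_31 = false.
The clause (!x_41) is unit, so x_41 = false.
Case x_22 = true:
The clause (!x_12) is unit, so x_12 = false.
The clause (!x_32) is unit, so x_32 = false.
The clause (x_33) is unit, so x_33 = true.
The clause (!x_42) is unit, so x_42 = false.
The clause (x_43) is unit, so x_43 = true.
That conflicts with the unit clause (!x_43).
That branch fails; take x_22 = false instead.
The clause (x_23) is unit, so x_23 = true.
The clause (!x_13) is unit, so x_13 = false.
The clause (!x_33) is unit, so x_33 = false.
The clause (x_32) is unit, so x_32 = true.
The clause (!x_12) is unit, so x_12 = false.
The clause (!x_42) is unit, so x_42 = false.
The clause (x_43) is unit, so x_43 = true.
That conflicts with the unit clause (!x_43).
Neither x_22 = true nor x_22 = false works.
Neither x_11 = true nor x_11 = false works.

UNSATISFIABLE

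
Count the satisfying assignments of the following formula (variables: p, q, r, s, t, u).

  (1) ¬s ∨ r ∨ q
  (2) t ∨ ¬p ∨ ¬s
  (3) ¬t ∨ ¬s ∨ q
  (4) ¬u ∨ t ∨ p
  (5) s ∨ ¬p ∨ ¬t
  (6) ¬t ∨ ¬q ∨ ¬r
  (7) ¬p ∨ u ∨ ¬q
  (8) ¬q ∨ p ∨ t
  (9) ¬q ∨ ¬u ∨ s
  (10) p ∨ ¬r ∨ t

13

There are 2^6 = 64 truth assignments over (p, q, r, s, t, u).
Split on q. With q = True, the clauses containing q are satisfied and ¬q drops from the rest; 4 of the 2^5 = 32 assignments to the other variables satisfy what remains.
With q = False, by the same count on the reduced clause set, 9 assignments work.
(One model: p=F, q=F, r=F, s=F, t=F, u=F.)
Total: 4 + 9 = 13.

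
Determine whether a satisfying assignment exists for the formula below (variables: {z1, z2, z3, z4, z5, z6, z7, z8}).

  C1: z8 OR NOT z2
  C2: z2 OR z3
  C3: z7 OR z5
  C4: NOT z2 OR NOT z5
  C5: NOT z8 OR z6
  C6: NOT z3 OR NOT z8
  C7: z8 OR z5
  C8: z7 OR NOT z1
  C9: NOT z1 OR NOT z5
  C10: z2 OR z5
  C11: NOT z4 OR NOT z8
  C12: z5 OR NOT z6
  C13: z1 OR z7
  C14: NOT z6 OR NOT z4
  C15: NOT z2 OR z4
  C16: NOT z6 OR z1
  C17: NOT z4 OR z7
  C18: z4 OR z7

Suppose z8 = false.
Unit clause (NOT z2) forces z2 = false.
Unit clause (z3) forces z3 = true.
Unit clause (z5) forces z5 = true.
Unit clause (NOT z1) forces z1 = false.
Unit clause (z7) forces z7 = true.
Unit clause (NOT z6) forces z6 = false.
No clause remains; z4 is free.
A satisfying assignment: z1 ↦ false,  z2 ↦ false,  z3 ↦ true,  z4 ↦ true,  z5 ↦ true,  z6 ↦ false,  z7 ↦ true,  z8 ↦ false.

Yes, satisfiable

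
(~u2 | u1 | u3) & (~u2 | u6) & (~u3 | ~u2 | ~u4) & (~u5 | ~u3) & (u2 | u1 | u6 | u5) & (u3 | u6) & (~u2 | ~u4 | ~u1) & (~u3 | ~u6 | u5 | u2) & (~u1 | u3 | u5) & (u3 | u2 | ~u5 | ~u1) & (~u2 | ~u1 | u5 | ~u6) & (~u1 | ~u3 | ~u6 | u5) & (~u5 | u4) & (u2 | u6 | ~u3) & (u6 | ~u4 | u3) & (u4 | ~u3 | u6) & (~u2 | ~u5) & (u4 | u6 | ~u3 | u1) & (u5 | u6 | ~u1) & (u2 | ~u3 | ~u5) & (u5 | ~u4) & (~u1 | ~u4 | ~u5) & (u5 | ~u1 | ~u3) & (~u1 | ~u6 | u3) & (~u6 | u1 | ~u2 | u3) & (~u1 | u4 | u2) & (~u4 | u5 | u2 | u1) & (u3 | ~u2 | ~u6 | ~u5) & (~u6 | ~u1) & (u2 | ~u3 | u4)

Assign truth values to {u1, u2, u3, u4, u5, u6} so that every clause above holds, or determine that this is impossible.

u1 ↦ 0,  u2 ↦ 1,  u3 ↦ 1,  u4 ↦ 0,  u5 ↦ 0,  u6 ↦ 1

Try u2 = 1.
From the singleton clause (u6), u6 = 1.
From the singleton clause (~u5), u5 = 0.
From the singleton clause (~u1), u1 = 0.
From the singleton clause (u3), u3 = 1.
From the singleton clause (~u4), u4 = 0.
This assignment satisfies each clause.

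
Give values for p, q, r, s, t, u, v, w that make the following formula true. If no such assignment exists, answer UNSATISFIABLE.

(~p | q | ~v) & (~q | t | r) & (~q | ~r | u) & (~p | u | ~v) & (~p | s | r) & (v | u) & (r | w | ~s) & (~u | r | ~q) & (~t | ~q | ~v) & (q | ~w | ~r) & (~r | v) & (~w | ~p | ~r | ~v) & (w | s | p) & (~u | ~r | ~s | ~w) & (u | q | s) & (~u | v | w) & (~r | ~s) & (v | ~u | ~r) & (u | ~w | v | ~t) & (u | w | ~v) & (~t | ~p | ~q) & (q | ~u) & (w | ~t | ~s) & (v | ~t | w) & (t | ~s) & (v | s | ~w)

Branch on v: set v = 1.
Branch on p: set p = 0.
Branch on t: set t = 0.
The clause (~s) is unit, so s = 0.
The clause (w) is unit, so w = 1.
Branch on q: set q = 1.
The clause (r) is unit, so r = 1.
The clause (u) is unit, so u = 1.
Every clause now holds.

p=0; q=1; r=1; s=0; t=0; u=1; v=1; w=1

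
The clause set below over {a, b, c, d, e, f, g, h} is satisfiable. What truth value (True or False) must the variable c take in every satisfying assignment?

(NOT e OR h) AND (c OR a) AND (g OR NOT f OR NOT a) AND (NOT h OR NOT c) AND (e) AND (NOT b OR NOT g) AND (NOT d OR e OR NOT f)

False

Suppose c = true.
From the singleton clause (NOT h), h = false.
From the singleton clause (NOT e), e = false.
Now (e) is unsatisfied and unit — conflict.
So every satisfying assignment has c = False.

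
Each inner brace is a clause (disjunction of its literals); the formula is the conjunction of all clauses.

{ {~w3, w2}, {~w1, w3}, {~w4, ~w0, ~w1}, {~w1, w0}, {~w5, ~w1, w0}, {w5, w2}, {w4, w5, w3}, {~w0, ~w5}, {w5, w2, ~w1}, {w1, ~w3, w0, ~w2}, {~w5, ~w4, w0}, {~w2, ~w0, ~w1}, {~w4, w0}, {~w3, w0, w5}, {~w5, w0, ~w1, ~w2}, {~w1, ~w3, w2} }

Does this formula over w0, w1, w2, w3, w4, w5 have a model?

Try w3 = 0.
Unit clause (~w1) forces w1 = 0.
Try w5 = 1.
Unit clause (~w0) forces w0 = 0.
Unit clause (~w4) forces w4 = 0.
No clause remains; w2 is free.
A satisfying assignment: w0=0,  w1=0,  w2=0,  w3=0,  w4=0,  w5=1.

Satisfiable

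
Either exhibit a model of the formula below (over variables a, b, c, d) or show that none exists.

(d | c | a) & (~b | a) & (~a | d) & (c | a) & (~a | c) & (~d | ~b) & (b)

Unit clause (b) forces b = 1.
Unit clause (a) forces a = 1.
Unit clause (d) forces d = 1.
But (~d) is also a unit clause — contradiction.

UNSATISFIABLE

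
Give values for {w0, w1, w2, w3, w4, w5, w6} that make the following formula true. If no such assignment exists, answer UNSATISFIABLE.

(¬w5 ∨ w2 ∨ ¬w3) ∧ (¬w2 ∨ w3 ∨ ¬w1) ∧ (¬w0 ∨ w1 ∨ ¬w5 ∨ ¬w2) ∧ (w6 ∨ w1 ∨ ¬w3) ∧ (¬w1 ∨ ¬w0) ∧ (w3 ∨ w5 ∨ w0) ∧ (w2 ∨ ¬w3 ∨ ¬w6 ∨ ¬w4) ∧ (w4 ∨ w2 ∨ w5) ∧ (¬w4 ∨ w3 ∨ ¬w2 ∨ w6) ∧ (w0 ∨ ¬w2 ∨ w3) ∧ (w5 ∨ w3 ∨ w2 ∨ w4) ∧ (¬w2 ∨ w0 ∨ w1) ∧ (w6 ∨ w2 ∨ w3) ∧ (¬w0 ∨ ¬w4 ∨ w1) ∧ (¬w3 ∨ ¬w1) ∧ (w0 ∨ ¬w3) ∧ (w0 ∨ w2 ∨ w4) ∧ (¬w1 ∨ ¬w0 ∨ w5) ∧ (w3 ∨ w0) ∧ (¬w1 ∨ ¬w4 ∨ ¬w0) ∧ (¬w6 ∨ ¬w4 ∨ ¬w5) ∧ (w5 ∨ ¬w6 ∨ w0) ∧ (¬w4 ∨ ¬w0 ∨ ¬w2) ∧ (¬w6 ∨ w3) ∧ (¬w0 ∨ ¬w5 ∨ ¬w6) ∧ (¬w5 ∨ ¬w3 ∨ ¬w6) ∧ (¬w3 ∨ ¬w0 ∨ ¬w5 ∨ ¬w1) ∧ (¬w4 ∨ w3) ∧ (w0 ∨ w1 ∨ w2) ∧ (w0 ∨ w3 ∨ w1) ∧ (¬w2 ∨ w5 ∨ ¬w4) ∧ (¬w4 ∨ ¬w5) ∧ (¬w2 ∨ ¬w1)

Case w1 = False:
Case w6 = False:
The clause (¬w3) is unit, so w3 = False.
The clause (w2) is unit, so w2 = True.
The clause (¬w4) is unit, so w4 = False.
The clause (w0) is unit, so w0 = True.
The clause (¬w5) is unit, so w5 = False.
This assignment satisfies each clause.

w0 ↦ True; w1 ↦ False; w2 ↦ True; w3 ↦ False; w4 ↦ False; w5 ↦ False; w6 ↦ False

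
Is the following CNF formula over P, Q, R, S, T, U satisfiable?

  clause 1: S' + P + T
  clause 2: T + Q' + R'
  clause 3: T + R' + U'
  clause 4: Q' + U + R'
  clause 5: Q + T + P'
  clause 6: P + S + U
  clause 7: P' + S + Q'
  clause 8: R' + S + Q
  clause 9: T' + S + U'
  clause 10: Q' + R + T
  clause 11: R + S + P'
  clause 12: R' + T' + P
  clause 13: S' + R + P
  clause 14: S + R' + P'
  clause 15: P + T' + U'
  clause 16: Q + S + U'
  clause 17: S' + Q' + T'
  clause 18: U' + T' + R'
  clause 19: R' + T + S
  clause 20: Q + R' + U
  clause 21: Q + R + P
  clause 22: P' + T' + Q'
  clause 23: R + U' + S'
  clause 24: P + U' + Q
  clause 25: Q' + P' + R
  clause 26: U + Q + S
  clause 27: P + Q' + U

Case S = 1:
Case P = 1:
Case Q = 0:
The clause (T) is unit, so T = 1.
Case U = 0:
The clause (R') is unit, so R = 0.
All clauses are satisfied.
A satisfying assignment: P: 1,  Q: 0,  R: 0,  S: 1,  T: 1,  U: 0.

Yes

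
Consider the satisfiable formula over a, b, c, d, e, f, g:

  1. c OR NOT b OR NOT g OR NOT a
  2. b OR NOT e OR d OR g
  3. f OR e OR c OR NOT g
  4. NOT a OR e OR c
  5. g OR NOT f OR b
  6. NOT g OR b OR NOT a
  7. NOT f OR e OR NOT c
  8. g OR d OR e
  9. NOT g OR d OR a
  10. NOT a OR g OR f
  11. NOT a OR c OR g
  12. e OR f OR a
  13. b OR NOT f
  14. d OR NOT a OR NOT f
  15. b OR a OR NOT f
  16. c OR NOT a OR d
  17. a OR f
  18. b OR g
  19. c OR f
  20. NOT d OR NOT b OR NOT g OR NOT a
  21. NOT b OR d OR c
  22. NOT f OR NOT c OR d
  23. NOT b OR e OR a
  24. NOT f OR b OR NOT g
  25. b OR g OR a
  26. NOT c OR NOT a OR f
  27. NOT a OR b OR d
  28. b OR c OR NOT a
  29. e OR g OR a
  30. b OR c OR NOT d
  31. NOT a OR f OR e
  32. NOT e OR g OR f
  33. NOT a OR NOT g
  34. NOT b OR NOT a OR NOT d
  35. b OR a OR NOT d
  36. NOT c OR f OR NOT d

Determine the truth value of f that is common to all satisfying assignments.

Suppose f = false.
Unit clause (a) forces a = true.
Unit clause (g) forces g = true.
But (NOT g) is also a unit clause — contradiction.
So every satisfying assignment has f = True.

True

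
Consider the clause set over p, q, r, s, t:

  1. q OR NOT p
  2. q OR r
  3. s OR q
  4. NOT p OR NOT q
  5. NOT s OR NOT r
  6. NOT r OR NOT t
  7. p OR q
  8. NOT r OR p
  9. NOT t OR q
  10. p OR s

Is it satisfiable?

Yes

Suppose q = true.
From the singleton clause (NOT p), p = false.
From the singleton clause (NOT r), r = false.
From the singleton clause (s), s = true.
Every clause is now satisfied; t is unconstrained.
A satisfying assignment: p ↦ false, q ↦ true, r ↦ false, s ↦ true, t ↦ false.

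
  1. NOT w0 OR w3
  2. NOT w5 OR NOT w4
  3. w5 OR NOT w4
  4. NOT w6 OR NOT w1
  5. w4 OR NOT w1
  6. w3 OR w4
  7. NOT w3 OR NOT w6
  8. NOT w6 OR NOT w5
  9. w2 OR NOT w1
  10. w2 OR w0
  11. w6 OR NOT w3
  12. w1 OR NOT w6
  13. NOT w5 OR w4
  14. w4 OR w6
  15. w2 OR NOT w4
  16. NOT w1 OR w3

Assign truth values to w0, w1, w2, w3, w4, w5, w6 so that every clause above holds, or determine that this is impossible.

UNSATISFIABLE

Case w0 = false:
(w2) alone gives w2 = true.
Case w5 = false:
(NOT w4) alone gives w4 = false.
(NOT w1) alone gives w1 = false.
(w3) alone gives w3 = true.
(NOT w6) alone gives w6 = false.
That conflicts with the unit clause (w6).
Backtrack on w5: now try w5 = true.
(NOT w4) alone gives w4 = false.
That conflicts with the unit clause (w4).
Neither w5 = true nor w5 = false works.
Backtrack on w0: now try w0 = true.
(w3) alone gives w3 = true.
(NOT w6) alone gives w6 = false.
That conflicts with the unit clause (w6).
Neither w0 = true nor w0 = false works.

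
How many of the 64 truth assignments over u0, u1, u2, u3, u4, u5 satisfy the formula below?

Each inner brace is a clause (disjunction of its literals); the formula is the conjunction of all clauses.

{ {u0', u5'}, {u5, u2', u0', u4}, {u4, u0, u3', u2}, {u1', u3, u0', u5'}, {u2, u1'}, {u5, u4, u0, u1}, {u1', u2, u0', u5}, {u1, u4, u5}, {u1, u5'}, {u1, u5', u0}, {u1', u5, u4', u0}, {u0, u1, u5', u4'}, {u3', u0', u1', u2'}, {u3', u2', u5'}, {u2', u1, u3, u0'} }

There are 2^6 = 64 truth assignments over (u0, u1, u2, u3, u4, u5).
Split on u0. With u0 = 1, the clauses containing u0 are satisfied and u0' drops from the rest; 4 of the 2^5 = 32 assignments to the other variables satisfy what remains.
With u0 = 0, by the same count on the reduced clause set, 8 assignments work.
(One model: u0=F, u1=F, u2=F, u3=F, u4=T, u5=F.)
Total: 4 + 8 = 12.

12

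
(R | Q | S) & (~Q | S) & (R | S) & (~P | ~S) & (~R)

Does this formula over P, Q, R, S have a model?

Unit clause (~R) forces R = 0.
Unit clause (S) forces S = 1.
Unit clause (~P) forces P = 0.
No clause remains; Q is free.
A satisfying assignment: P ↦ 0,  Q ↦ 0,  R ↦ 0,  S ↦ 1.

Satisfiable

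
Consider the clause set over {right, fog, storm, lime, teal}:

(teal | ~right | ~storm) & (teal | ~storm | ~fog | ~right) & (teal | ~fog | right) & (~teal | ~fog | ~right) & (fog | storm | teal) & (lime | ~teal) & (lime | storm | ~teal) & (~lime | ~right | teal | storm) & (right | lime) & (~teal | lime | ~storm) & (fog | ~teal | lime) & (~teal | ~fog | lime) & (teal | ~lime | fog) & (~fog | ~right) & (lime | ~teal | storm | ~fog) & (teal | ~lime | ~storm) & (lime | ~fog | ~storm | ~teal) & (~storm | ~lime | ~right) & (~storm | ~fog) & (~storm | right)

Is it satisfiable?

Try lime = 1.
Try teal = 1.
Try fog = 0.
Try storm = 0.
All clauses hold; right can take either value.
A satisfying assignment: right: 1,  fog: 0,  storm: 0,  lime: 1,  teal: 1.

Satisfiable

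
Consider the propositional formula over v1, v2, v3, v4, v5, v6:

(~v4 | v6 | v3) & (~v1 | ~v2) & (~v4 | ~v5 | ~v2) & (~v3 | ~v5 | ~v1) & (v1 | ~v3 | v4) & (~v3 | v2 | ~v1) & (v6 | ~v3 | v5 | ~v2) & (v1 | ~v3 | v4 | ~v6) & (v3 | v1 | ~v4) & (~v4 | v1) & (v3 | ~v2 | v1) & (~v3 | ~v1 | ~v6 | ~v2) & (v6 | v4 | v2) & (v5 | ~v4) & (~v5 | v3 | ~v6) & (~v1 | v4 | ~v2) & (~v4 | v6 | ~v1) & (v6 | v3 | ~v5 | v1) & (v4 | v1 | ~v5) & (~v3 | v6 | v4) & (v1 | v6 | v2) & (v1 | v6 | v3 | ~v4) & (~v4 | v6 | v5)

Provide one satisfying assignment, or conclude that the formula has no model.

v1=1, v2=0, v3=0, v4=0, v5=0, v6=1

Case v1 = 1:
Unit clause (~v2) forces v2 = 0.
Unit clause (~v3) forces v3 = 0.
Case v4 = 0:
Unit clause (v6) forces v6 = 1.
Unit clause (~v5) forces v5 = 0.
All clauses are satisfied.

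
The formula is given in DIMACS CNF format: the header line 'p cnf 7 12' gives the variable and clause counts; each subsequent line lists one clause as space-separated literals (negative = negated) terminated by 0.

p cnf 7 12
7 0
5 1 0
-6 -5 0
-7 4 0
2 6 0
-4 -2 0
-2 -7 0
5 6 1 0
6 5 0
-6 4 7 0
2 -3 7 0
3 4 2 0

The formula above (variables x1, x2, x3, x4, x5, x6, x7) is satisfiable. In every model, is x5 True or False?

Suppose x5 = True.
(x7) alone gives x7 = True.
(¬x6) alone gives x6 = False.
(x4) alone gives x4 = True.
(x2) alone gives x2 = True.
But (¬x2) is also a unit clause — contradiction.
So every satisfying assignment has x5 = False.

False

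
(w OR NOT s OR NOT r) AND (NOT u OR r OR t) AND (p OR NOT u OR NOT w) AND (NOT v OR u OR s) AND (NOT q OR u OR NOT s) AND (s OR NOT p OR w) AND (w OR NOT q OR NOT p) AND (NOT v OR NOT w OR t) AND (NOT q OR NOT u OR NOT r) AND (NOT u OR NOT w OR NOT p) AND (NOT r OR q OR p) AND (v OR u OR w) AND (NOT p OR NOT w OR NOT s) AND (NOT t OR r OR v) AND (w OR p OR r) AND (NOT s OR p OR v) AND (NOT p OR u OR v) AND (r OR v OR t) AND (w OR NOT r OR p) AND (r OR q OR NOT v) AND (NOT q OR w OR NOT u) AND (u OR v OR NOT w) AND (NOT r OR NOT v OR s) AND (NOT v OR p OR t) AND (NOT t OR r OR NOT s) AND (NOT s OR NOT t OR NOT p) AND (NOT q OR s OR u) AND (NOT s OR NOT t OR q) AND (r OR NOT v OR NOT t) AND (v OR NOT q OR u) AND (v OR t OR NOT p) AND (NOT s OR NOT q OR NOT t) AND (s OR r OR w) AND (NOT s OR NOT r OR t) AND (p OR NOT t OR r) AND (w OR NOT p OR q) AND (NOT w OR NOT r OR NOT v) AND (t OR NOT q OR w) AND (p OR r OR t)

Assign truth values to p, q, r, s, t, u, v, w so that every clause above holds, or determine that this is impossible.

UNSATISFIABLE

Suppose w = true.
Suppose p = true.
(NOT u) alone gives u = false.
(NOT s) alone gives s = false.
(NOT v) alone gives v = false.
That conflicts with the unit clause (v).
Backtrack on p: now try p = false.
(NOT u) alone gives u = false.
(v) alone gives v = true.
(s) alone gives s = true.
(NOT q) alone gives q = false.
(t) alone gives t = true.
That conflicts with the unit clause (NOT t).
Both values of p lead to a conflict.
Backtrack on w: now try w = false.
Suppose s = false.
(NOT p) alone gives p = false.
(r) alone gives r = true.
That conflicts with the unit clause (NOT r).
Backtrack on s: now try s = true.
(NOT r) alone gives r = false.
(p) alone gives p = true.
(NOT q) alone gives q = false.
That conflicts with the unit clause (q).
Both values of s lead to a conflict.
Both values of w lead to a conflict.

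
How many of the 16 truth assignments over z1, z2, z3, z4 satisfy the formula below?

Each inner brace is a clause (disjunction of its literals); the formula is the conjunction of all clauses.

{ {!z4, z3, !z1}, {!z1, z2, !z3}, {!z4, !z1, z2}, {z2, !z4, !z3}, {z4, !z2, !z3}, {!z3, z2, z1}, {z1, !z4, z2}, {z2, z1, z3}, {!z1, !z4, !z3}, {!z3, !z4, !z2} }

There are 2^4 = 16 truth assignments over (z1, z2, z3, z4).
Check each against the 10 clauses (columns in the order z1, z2, z3, z4):
  F F F F  ✗ fails (z2 || z1 || z3)
  F F F T  ✗ fails (z1 || !z4 || z2)
  F F T F  ✗ fails (!z3 || z2 || z1)
  F F T T  ✗ fails (z2 || !z4 || !z3)
  F T F F  ✓ satisfies all
  F T F T  ✓ satisfies all
  F T T F  ✗ fails (z4 || !z2 || !z3)
  F T T T  ✗ fails (!z3 || !z4 || !z2)
  T F F F  ✓ satisfies all
  T F F T  ✗ fails (!z4 || z3 || !z1)
  T F T F  ✗ fails (!z1 || z2 || !z3)
  T F T T  ✗ fails (!z1 || z2 || !z3)
  T T F F  ✓ satisfies all
  T T F T  ✗ fails (!z4 || z3 || !z1)
  T T T F  ✗ fails (z4 || !z2 || !z3)
  T T T T  ✗ fails (!z1 || !z4 || !z3)
4 of the 16 rows are models.

4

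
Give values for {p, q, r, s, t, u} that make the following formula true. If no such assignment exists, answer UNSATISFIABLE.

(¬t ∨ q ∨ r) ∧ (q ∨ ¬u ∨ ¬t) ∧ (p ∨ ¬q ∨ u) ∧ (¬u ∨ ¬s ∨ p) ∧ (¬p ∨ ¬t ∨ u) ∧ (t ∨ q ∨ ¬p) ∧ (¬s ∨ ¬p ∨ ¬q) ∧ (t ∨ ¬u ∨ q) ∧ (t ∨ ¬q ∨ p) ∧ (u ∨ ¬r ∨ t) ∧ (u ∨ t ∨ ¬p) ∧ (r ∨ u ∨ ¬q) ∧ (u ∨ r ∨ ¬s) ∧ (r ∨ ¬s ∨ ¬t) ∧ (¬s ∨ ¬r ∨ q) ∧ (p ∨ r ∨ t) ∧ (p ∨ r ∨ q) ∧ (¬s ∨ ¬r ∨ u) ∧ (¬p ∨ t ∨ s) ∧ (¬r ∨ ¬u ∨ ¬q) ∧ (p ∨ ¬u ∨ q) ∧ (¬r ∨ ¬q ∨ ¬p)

p ↦ False,  q ↦ True,  r ↦ False,  s ↦ False,  t ↦ True,  u ↦ True

Suppose t = True.
Suppose q = True.
Suppose p = False.
From the singleton clause (u), u = True.
From the singleton clause (¬s), s = False.
From the singleton clause (¬r), r = False.
Every clause now holds.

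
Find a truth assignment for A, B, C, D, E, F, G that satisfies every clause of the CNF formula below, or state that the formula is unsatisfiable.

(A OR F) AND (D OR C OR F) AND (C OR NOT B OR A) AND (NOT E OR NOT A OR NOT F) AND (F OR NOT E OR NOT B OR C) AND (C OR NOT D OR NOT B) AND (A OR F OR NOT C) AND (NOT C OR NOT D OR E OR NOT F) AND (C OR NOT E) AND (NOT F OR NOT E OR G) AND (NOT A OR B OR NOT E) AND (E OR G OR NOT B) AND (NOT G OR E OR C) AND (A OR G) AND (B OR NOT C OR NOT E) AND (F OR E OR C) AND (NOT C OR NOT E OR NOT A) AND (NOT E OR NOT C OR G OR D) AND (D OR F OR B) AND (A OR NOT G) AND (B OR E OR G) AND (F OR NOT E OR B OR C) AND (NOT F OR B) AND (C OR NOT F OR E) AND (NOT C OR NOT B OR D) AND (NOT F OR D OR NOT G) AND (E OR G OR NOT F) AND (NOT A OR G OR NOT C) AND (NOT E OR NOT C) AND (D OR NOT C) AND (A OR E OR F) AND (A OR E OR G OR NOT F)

Suppose A = true.
Suppose E = false.
Suppose G = true.
The clause (C) is unit, so C = true.
The clause (D) is unit, so D = true.
The clause (NOT F) is unit, so F = false.
All clauses hold; B can take either value.

A: true; B: true; C: true; D: true; E: false; F: false; G: true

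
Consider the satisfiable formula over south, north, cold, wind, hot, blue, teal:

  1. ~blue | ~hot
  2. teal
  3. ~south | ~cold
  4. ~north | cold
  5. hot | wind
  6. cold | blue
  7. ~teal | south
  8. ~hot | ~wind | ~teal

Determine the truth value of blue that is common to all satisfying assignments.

True

Suppose blue = 0.
The clause (teal) is unit, so teal = 1.
The clause (cold) is unit, so cold = 1.
The clause (~south) is unit, so south = 0.
Now (south) is unsatisfied and unit — conflict.
So every satisfying assignment has blue = True.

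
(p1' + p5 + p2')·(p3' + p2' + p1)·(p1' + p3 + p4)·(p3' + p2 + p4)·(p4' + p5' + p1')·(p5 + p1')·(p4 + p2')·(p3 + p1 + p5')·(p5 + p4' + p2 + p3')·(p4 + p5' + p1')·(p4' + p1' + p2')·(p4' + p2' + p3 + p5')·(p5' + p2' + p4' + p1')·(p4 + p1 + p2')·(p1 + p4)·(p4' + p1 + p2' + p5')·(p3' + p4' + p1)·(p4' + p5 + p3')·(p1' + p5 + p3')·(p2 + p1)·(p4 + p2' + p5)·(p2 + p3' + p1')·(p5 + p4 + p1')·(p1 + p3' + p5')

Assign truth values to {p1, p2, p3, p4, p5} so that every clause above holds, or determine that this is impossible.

Suppose p5 = 0.
Unit clause (p1') forces p1 = 0.
Unit clause (p4) forces p4 = 1.
Unit clause (p3') forces p3 = 0.
Unit clause (p2) forces p2 = 1.
All clauses are satisfied.

p1: 0,  p2: 1,  p3: 0,  p4: 1,  p5: 0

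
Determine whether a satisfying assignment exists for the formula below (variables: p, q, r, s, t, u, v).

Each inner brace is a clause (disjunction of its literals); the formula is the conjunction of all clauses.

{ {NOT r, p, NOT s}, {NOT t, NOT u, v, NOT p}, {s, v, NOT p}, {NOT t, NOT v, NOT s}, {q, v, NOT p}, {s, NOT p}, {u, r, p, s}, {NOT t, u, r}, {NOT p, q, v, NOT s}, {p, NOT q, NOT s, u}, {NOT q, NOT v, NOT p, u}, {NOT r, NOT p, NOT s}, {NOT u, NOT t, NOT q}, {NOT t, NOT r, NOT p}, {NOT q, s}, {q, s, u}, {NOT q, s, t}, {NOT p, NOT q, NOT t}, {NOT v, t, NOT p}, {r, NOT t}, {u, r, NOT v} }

Suppose s = false.
(NOT p) alone gives p = false.
(NOT q) alone gives q = false.
(u) alone gives u = true.
Suppose r = false.
(NOT t) alone gives t = false.
Every clause is now satisfied; v is unconstrained.
A satisfying assignment: p ↦ false,  q ↦ false,  r ↦ false,  s ↦ false,  t ↦ false,  u ↦ true,  v ↦ true.

Yes, satisfiable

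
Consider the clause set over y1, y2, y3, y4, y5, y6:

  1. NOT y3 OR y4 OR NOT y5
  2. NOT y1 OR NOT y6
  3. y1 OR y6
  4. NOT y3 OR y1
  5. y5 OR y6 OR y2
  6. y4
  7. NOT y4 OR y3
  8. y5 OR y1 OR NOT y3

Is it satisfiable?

Yes

From the singleton clause (y4), y4 = true.
From the singleton clause (y3), y3 = true.
From the singleton clause (y1), y1 = true.
From the singleton clause (NOT y6), y6 = false.
Case y5 = true:
Every clause is now satisfied; y2 is unconstrained.
A satisfying assignment: y1=true, y2=false, y3=true, y4=true, y5=true, y6=false.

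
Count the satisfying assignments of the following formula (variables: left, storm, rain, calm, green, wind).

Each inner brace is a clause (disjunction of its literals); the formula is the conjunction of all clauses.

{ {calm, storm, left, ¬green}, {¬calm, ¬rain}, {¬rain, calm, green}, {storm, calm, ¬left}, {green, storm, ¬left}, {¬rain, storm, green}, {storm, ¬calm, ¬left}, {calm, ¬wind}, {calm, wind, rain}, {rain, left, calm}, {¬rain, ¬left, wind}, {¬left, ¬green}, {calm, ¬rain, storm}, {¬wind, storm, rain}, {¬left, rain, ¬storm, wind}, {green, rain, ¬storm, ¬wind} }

6

There are 2^6 = 64 truth assignments over (left, storm, rain, calm, green, wind).
Split on wind. With wind = True, the clauses containing wind are satisfied and ¬wind drops from the rest; 1 of the 2^5 = 32 assignments to the other variables satisfy what remains.
With wind = False, by the same count on the reduced clause set, 5 assignments work.
Total: 1 + 5 = 6.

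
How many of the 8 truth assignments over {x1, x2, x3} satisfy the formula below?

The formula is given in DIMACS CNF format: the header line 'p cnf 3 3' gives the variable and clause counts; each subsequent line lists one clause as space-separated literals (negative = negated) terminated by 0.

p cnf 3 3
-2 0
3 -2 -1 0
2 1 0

2

There are 2^3 = 8 truth assignments over (x1, x2, x3).
Split on x3. With x3 = True, the clauses containing x3 are satisfied and ¬x3 drops from the rest; 1 of the 2^2 = 4 assignments to the other variables satisfy what remains.
With x3 = False, by the same count on the reduced clause set, 1 assignment works.
Total: 1 + 1 = 2.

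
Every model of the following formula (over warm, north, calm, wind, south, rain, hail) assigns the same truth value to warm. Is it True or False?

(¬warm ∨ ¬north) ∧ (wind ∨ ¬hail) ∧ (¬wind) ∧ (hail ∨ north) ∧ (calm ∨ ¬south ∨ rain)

Suppose warm = True.
Unit clause (¬north) forces north = False.
Unit clause (¬wind) forces wind = False.
Unit clause (¬hail) forces hail = False.
Now (hail) is unsatisfied and unit — conflict.
So every satisfying assignment has warm = False.

False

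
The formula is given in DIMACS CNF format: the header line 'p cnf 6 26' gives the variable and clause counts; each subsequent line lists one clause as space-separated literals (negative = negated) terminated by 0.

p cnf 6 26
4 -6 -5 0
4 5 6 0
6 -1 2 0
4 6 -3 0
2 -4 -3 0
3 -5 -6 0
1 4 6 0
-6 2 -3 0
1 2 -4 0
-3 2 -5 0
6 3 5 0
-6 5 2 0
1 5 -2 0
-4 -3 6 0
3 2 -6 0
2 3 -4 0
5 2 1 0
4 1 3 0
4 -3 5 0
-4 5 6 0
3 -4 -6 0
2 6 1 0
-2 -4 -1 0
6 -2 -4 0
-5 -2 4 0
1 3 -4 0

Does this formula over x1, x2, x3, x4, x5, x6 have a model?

Yes, satisfiable

Try x4 = True.
Try x2 = True.
The clause (¬x1) is unit, so x1 = False.
The clause (x5) is unit, so x5 = True.
The clause (x6) is unit, so x6 = True.
The clause (x3) is unit, so x3 = True.
All clauses are satisfied.
A satisfying assignment: x1=False,  x2=True,  x3=True,  x4=True,  x5=True,  x6=True.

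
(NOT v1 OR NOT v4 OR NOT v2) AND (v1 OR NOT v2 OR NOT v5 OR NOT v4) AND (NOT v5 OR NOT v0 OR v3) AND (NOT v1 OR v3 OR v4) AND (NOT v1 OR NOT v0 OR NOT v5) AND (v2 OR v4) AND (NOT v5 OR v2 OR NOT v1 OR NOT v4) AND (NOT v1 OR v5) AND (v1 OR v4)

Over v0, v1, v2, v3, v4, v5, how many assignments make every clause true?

There are 2^6 = 64 truth assignments over (v0, v1, v2, v3, v4, v5).
Split on v4. With v4 = true, the clauses containing v4 are satisfied and NOT v4 drops from the rest; 11 of the 2^5 = 32 assignments to the other variables satisfy what remains.
With v4 = false, by the same count on the reduced clause set, 1 assignment works.
Total: 11 + 1 = 12.

12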